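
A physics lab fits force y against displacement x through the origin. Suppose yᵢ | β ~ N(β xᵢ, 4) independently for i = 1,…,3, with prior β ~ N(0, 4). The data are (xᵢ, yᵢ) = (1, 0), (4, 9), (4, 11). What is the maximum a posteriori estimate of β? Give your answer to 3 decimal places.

log p(β | y) = −Σ(yᵢ − βxᵢ)²/(2·4) − β²/(2·4) + const.
Setting the derivative to zero: Σxᵢ(yᵢ − βxᵢ)/4 − β/4 = 0, so β = Σxᵢyᵢ / (Σxᵢ² + σ²/τ²).
Σxᵢyᵢ = 1·0 + 4·9 + 4·11 = 80; Σxᵢ² = 33; σ²/τ² = 1.
β̂_MAP = 80 / (33 + 1) = 80/34 ≈ 2.353.

β̂_MAP = 2.353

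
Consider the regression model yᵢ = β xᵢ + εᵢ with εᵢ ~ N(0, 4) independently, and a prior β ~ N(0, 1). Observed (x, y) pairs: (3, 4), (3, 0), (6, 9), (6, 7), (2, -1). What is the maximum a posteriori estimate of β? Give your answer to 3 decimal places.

log p(β | y) = −Σ(yᵢ − βxᵢ)²/(2·4) − β²/(2·1) + const.
Setting the derivative to zero: Σxᵢ(yᵢ − βxᵢ)/4 − β/1 = 0, so β = Σxᵢyᵢ / (Σxᵢ² + σ²/τ²).
Σxᵢyᵢ = 3·4 + 3·0 + 6·9 + 6·7 + 2·(-1) = 106; Σxᵢ² = 94; σ²/τ² = 4.
β̂_MAP = 106 / (94 + 4) = 106/98 ≈ 1.082.

β̂_MAP = 1.082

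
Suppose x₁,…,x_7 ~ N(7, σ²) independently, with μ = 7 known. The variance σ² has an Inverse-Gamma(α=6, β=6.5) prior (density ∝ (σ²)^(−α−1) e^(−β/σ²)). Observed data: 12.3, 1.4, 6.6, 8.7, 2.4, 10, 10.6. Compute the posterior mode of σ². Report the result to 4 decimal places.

σ̂²_MAP = 5.6486

Sum of squared deviations about the known mean: SS = (12.3−7)² + (1.4−7)² + (6.6−7)² + (8.7−7)² + (2.4−7)² + (10−7)² + (10.6−7)² = 105.62.
The Normal likelihood contributes (σ²)^(−n/2) exp(−SS/(2σ²)), so the posterior is Inverse-Gamma(α + n/2, β + SS/2) = Inverse-Gamma(9.5, 59.31).
The mode of Inverse-Gamma(a, b) is b/(a+1) = 59.31/10.5 ≈ 5.6486.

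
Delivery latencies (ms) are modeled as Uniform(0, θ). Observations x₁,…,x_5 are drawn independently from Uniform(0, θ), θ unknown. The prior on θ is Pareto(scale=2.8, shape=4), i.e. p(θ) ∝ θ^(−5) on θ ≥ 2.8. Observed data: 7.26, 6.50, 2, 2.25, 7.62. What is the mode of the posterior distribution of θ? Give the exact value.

θ̂_MAP = 7.62

The Uniform(0, θ) likelihood is θ^(−n) for θ ≥ max(xᵢ), zero otherwise. Here max(xᵢ) = 7.62.
Posterior ∝ θ^(−5) · θ^(−5) = θ^(−10) on θ ≥ max(2.8, 7.62) = 7.62.
This density is strictly decreasing in θ, so the posterior mode lies at the lower boundary of the support.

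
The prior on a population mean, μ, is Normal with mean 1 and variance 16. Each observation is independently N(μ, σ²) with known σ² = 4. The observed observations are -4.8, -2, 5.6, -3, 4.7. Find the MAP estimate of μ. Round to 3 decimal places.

μ̂_MAP = 0.143

n = 5; x̄ = ((-4.8) + (-2) + 5.6 + (-3) + 4.7)/5 = 0.5/5 = 0.1.
For a Normal prior and Normal likelihood with known variance, the posterior is Normal; its mode equals its mean, the precision-weighted average.
Prior precision 1/σ₀² = 1/16 = 0.0625; data precision n/σ² = 5/4 = 1.25.
μ̂ = (0.0625·1 + 1.25·0.1) / (0.0625 + 1.25) = 0.1875/1.3125 = 1/7 ≈ 0.143.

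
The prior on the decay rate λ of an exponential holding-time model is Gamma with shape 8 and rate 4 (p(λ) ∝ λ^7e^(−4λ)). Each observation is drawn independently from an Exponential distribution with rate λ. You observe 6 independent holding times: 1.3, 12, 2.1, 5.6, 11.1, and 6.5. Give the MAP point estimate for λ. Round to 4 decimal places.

λ̂_MAP = 0.3052

The Exponential(rate=λ) likelihood is ∝ λ^n e^(−λΣtᵢ). Here n = 6 and Σtᵢ = 1.3 + 12 + 2.1 + 5.6 + 11.1 + 6.5 = 38.6.
Posterior ∝ λ^7e^(−4λ) · λ^6e^(−38.6λ) = λ^13e^(−42.6λ), i.e. Gamma(14, 42.6).
Mode = (a−1)/b = 13/42.6 ≈ 0.3052.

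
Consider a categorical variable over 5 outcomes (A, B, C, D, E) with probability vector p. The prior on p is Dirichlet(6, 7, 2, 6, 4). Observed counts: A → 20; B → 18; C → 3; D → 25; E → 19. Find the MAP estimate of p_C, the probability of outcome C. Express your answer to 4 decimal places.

MAP estimate of p_C = 0.0381

The posterior is Dirichlet(αᵢ + nᵢ) = Dirichlet(26, 25, 5, 31, 23).
For a Dirichlet(a₁,…,a_K) with all aᵢ > 1, the mode has j-th component (aⱼ − 1)/(Σaᵢ − K).
Here Σaᵢ = 110 and K = 5, so p_C = (5 − 1)/(110 − 5) = 4/105 ≈ 0.0381.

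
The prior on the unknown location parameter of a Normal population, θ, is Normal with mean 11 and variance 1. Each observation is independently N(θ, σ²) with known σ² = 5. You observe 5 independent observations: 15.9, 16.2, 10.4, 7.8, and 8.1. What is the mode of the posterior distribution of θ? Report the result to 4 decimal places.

n = 5; x̄ = (15.9 + 16.2 + 10.4 + 7.8 + 8.1)/5 = 58.4/5 = 11.68.
For a Normal prior and Normal likelihood with known variance, the posterior is Normal; its mode equals its mean, the precision-weighted average.
Prior precision 1/σ₀² = 1/1 = 1; data precision n/σ² = 5/5 = 1.
θ̂ = (1·11 + 1·11.68) / (1 + 1) = 22.68/2 = 11.3400.

θ̂_MAP = 11.3400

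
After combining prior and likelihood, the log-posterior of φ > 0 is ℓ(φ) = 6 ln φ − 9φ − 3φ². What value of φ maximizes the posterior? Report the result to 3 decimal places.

ℓ'(φ) = 6/φ − 9 − 6φ. Setting this to zero and multiplying by φ: 6φ² + 9φ − 6 = 0.
φ = (−9 + √(9² + 4·6·6)) / (2·6) = (−9 + √225) / 12 = (−9 + 15)/12 = 1/2.
ℓ''(φ) = −6/φ² − 6 < 0, confirming a maximum.

φ̂_MAP = 0.500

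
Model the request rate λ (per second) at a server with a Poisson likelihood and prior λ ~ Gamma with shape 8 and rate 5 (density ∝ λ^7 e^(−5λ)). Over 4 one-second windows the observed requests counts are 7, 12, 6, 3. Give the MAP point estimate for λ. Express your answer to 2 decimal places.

Σxᵢ = 7+12+6+3 = 28, with n = 4.
Posterior ∝ λ^7e^(−5λ) · λ^28e^(−4λ) = λ^35e^(−9λ), i.e. Gamma(shape=36, rate=9).
The mode of a Gamma(a, b) with a ≥ 1 (shape–rate) is (a−1)/b = 35/9 ≈ 3.89.

λ̂_MAP = 3.89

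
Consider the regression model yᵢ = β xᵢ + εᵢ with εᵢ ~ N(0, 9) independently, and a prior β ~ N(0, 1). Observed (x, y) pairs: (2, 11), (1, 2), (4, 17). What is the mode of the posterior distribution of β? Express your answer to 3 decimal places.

β̂_MAP = 3.067

log p(β | y) = −Σ(yᵢ − βxᵢ)²/(2·9) − β²/(2·1) + const.
Setting the derivative to zero: Σxᵢ(yᵢ − βxᵢ)/9 − β/1 = 0, so β = Σxᵢyᵢ / (Σxᵢ² + σ²/τ²).
Σxᵢyᵢ = 2·11 + 1·2 + 4·17 = 92; Σxᵢ² = 21; σ²/τ² = 9.
β̂_MAP = 92 / (21 + 9) = 92/30 ≈ 3.067.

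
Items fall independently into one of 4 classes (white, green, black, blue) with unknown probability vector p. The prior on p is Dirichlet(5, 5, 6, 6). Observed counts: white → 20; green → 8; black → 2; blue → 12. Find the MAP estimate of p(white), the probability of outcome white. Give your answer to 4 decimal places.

MAP estimate of p(white) = 0.4000

The posterior is Dirichlet(αᵢ + nᵢ) = Dirichlet(25, 13, 8, 18).
For a Dirichlet(a₁,…,a_K) with all aᵢ > 1, the mode has j-th component (aⱼ − 1)/(Σaᵢ − K).
Here Σaᵢ = 64 and K = 4, so p(white) = (25 − 1)/(64 − 4) = 24/60 ≈ 0.4000.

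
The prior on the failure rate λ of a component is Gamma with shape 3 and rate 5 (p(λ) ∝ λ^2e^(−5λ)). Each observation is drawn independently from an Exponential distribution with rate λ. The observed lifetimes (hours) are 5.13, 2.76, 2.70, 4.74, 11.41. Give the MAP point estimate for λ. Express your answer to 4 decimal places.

The Exponential(rate=λ) likelihood is ∝ λ^n e^(−λΣtᵢ). Here n = 5 and Σtᵢ = 5.13 + 2.76 + 2.70 + 4.74 + 11.41 = 26.74.
Posterior ∝ λ^2e^(−5λ) · λ^5e^(−26.74λ) = λ^7e^(−31.74λ), i.e. Gamma(8, 31.74).
Mode = (a−1)/b = 7/31.74 ≈ 0.2205.

λ̂_MAP = 0.2205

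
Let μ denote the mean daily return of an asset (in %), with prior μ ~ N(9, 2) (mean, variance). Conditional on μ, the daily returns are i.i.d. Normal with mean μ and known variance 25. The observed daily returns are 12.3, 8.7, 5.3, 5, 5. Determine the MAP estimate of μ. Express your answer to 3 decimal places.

μ̂_MAP = 8.503

n = 5; x̄ = (12.3 + 8.7 + 5.3 + 5 + 5)/5 = 36.3/5 = 7.26.
For a Normal prior and Normal likelihood with known variance, the posterior is Normal; its mode equals its mean, the precision-weighted average.
Prior precision 1/σ₀² = 1/2 = 0.5; data precision n/σ² = 5/25 = 0.2.
μ̂ = (0.5·9 + 0.2·7.26) / (0.5 + 0.2) = 5.952/0.7 = 1488/175 ≈ 8.503.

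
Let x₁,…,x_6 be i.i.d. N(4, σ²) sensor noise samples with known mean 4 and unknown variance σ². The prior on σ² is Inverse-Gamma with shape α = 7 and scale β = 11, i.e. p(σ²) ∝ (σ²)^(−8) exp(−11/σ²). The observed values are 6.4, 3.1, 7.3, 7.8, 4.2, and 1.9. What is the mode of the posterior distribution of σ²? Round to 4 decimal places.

Sum of squared deviations about the known mean: SS = (6.4−4)² + (3.1−4)² + (7.3−4)² + (7.8−4)² + (4.2−4)² + (1.9−4)² = 36.35.
The Normal likelihood contributes (σ²)^(−n/2) exp(−SS/(2σ²)), so the posterior is Inverse-Gamma(α + n/2, β + SS/2) = Inverse-Gamma(10, 29.175).
The mode of Inverse-Gamma(a, b) is b/(a+1) = 29.175/11 ≈ 2.6523.

σ̂²_MAP = 2.6523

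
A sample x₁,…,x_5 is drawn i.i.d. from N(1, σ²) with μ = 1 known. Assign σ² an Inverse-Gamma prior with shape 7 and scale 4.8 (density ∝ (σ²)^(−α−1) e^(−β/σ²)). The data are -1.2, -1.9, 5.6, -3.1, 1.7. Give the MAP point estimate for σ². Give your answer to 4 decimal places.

Sum of squared deviations about the known mean: SS = (-1.2−1)² + (-1.9−1)² + (5.6−1)² + (-3.1−1)² + (1.7−1)² = 51.71.
The Normal likelihood contributes (σ²)^(−n/2) exp(−SS/(2σ²)), so the posterior is Inverse-Gamma(α + n/2, β + SS/2) = Inverse-Gamma(9.5, 30.655).
The mode of Inverse-Gamma(a, b) is b/(a+1) = 30.655/10.5 ≈ 2.9195.

σ̂²_MAP = 2.9195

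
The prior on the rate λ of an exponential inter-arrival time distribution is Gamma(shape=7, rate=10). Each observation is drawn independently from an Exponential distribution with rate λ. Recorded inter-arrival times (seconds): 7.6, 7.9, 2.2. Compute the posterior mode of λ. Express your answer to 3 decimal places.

λ̂_MAP = 0.325

The Exponential(rate=λ) likelihood is ∝ λ^n e^(−λΣtᵢ). Here n = 3 and Σtᵢ = 7.6 + 7.9 + 2.2 = 17.7.
Posterior ∝ λ^6e^(−10λ) · λ^3e^(−17.7λ) = λ^9e^(−27.7λ), i.e. Gamma(10, 27.7).
Mode = (a−1)/b = 9/27.7 ≈ 0.325.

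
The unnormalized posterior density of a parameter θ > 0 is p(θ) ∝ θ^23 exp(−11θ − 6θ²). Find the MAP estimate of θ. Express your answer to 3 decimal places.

ℓ'(θ) = 23/θ − 11 − 12θ. Setting this to zero and multiplying by θ: 12θ² + 11θ − 23 = 0.
θ = (−11 + √(11² + 4·12·23)) / (2·12) = (−11 + √1225) / 24 = (−11 + 35)/24 = 1.
ℓ''(θ) = −23/θ² − 12 < 0, confirming a maximum.

θ̂_MAP = 1.000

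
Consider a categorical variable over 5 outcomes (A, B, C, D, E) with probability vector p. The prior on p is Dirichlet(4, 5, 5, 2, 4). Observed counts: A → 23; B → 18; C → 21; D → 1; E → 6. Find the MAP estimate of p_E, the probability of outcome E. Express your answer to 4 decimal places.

The posterior is Dirichlet(αᵢ + nᵢ) = Dirichlet(27, 23, 26, 3, 10).
For a Dirichlet(a₁,…,a_K) with all aᵢ > 1, the mode has j-th component (aⱼ − 1)/(Σaᵢ − K).
Here Σaᵢ = 89 and K = 5, so p_E = (10 − 1)/(89 − 5) = 9/84 ≈ 0.1071.

MAP estimate of p_E = 0.1071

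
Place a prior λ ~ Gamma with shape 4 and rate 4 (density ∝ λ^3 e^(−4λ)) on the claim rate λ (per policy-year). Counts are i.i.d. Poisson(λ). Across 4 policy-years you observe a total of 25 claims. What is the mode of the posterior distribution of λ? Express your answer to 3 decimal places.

λ̂_MAP = 3.500

Σxᵢ = 25, n = 4.
Posterior ∝ λ^3e^(−4λ) · λ^25e^(−4λ) = λ^28e^(−8λ), i.e. Gamma(shape=29, rate=8).
The mode of a Gamma(a, b) with a ≥ 1 (shape–rate) is (a−1)/b = 28/8 ≈ 3.500.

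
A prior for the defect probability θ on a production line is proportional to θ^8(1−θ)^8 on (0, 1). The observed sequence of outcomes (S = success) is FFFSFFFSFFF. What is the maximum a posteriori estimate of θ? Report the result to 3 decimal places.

θ̂_MAP = 0.370

The prior density ∝ θ^8(1−θ)^8 is the kernel of Beta(9, 9).
Data: 2 successes in 11 trials (from the sequence). The binomial likelihood contributes θ^2(1−θ)^9, so the posterior is Beta(9+2, 9+9) = Beta(11, 18).
For Beta(a, b) with a, b > 1 the mode is (a−1)/(a+b−2) = 10/27 ≈ 0.370.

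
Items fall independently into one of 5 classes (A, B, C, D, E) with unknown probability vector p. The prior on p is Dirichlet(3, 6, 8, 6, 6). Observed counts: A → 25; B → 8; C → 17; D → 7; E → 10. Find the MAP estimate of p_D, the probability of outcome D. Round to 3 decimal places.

MAP estimate of p_D = 0.132

The posterior is Dirichlet(αᵢ + nᵢ) = Dirichlet(28, 14, 25, 13, 16).
For a Dirichlet(a₁,…,a_K) with all aᵢ > 1, the mode has j-th component (aⱼ − 1)/(Σaᵢ − K).
Here Σaᵢ = 96 and K = 5, so p_D = (13 − 1)/(96 − 5) = 12/91 ≈ 0.132.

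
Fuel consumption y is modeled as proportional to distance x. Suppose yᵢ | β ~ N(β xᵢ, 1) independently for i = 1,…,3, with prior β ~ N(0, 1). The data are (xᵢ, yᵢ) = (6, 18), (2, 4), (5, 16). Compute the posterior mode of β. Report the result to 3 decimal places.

β̂_MAP = 2.970

log p(β | y) = −Σ(yᵢ − βxᵢ)²/(2·1) − β²/(2·1) + const.
Setting the derivative to zero: Σxᵢ(yᵢ − βxᵢ)/1 − β/1 = 0, so β = Σxᵢyᵢ / (Σxᵢ² + σ²/τ²).
Σxᵢyᵢ = 6·18 + 2·4 + 5·16 = 196; Σxᵢ² = 65; σ²/τ² = 1.
β̂_MAP = 196 / (65 + 1) = 196/66 ≈ 2.970.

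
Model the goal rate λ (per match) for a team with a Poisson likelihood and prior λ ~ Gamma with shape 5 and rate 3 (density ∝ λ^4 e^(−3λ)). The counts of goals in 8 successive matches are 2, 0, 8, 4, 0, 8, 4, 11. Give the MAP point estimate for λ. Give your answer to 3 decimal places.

Σxᵢ = 2+0+8+4+0+8+4+11 = 37, with n = 8.
Posterior ∝ λ^4e^(−3λ) · λ^37e^(−8λ) = λ^41e^(−11λ), i.e. Gamma(shape=42, rate=11).
The mode of a Gamma(a, b) with a ≥ 1 (shape–rate) is (a−1)/b = 41/11 ≈ 3.727.

λ̂_MAP = 3.727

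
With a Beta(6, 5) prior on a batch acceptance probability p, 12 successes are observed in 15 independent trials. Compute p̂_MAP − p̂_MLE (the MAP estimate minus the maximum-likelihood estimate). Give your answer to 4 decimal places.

Posterior is Beta(18, 8); MAP = (18−1)/(26−2) = 17/24 ≈ 0.70833.
MLE ignores the prior: p̂_MLE = k/n = 12/15 ≈ 0.80000.
Difference = 17/24 − 12/15 = -11/120 ≈ -0.0917.

MAP − MLE = -0.0917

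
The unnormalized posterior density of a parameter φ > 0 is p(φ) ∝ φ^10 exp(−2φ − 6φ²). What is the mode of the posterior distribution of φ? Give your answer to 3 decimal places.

ℓ'(φ) = 10/φ − 2 − 12φ. Setting this to zero and multiplying by φ: 12φ² + 2φ − 10 = 0.
φ = (−2 + √(2² + 4·12·10)) / (2·12) = (−2 + √484) / 24 = (−2 + 22)/24 = 5/6.
ℓ''(φ) = −10/φ² − 12 < 0, confirming a maximum.

φ̂_MAP = 0.833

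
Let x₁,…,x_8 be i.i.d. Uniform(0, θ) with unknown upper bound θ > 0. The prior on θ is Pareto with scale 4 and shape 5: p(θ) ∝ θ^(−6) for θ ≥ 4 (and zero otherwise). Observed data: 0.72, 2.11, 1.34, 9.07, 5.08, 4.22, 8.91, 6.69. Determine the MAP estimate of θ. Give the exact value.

θ̂_MAP = 9.07

The Uniform(0, θ) likelihood is θ^(−n) for θ ≥ max(xᵢ), zero otherwise. Here max(xᵢ) = 9.07.
Posterior ∝ θ^(−6) · θ^(−8) = θ^(−14) on θ ≥ max(4, 9.07) = 9.07.
This density is strictly decreasing in θ, so the posterior mode lies at the lower boundary of the support.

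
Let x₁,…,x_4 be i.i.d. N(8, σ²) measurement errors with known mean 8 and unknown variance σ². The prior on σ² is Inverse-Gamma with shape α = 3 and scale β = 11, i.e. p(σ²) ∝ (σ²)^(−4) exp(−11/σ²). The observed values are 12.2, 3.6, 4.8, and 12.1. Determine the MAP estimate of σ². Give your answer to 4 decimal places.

Sum of squared deviations about the known mean: SS = (12.2−8)² + (3.6−8)² + (4.8−8)² + (12.1−8)² = 64.05.
The Normal likelihood contributes (σ²)^(−n/2) exp(−SS/(2σ²)), so the posterior is Inverse-Gamma(α + n/2, β + SS/2) = Inverse-Gamma(5, 43.025).
The mode of Inverse-Gamma(a, b) is b/(a+1) = 43.025/6 ≈ 7.1708.

σ̂²_MAP = 7.1708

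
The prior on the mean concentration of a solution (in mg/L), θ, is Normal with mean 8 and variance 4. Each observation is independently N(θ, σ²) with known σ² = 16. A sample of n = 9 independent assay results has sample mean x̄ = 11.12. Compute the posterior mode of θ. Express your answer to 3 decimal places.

n = 9, x̄ = 11.12.
For a Normal prior and Normal likelihood with known variance, the posterior is Normal; its mode equals its mean, the precision-weighted average.
Prior precision 1/σ₀² = 1/4 = 0.25; data precision n/σ² = 9/16 = 0.5625.
θ̂ = (0.25·8 + 0.5625·11.12) / (0.25 + 0.5625) = 8.255/0.8125 = 10.160.

θ̂_MAP = 10.160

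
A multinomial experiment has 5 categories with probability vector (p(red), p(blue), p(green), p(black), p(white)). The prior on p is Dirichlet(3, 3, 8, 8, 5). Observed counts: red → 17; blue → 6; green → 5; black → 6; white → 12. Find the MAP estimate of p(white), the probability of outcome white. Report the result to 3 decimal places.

The posterior is Dirichlet(αᵢ + nᵢ) = Dirichlet(20, 9, 13, 14, 17).
For a Dirichlet(a₁,…,a_K) with all aᵢ > 1, the mode has j-th component (aⱼ − 1)/(Σaᵢ − K).
Here Σaᵢ = 73 and K = 5, so p(white) = (17 − 1)/(73 − 5) = 16/68 ≈ 0.235.

MAP estimate of p(white) = 0.235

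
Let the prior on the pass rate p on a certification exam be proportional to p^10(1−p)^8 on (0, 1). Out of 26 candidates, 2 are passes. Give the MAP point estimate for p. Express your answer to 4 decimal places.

p̂_MAP = 0.2727

The prior density ∝ p^10(1−p)^8 is the kernel of Beta(11, 9).
Data: 2 successes in 26 trials. The binomial likelihood contributes p^2(1−p)^24, so the posterior is Beta(11+2, 9+24) = Beta(13, 33).
For Beta(a, b) with a, b > 1 the mode is (a−1)/(a+b−2) = 12/44 ≈ 0.2727.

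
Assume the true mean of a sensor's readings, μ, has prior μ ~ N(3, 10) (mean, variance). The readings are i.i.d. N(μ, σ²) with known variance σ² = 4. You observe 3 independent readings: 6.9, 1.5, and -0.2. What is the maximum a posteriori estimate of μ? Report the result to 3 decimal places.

μ̂_MAP = 2.765

n = 3; x̄ = (6.9 + 1.5 + (-0.2))/3 = 8.2/3 = 41/15 ≈ 2.7333.
For a Normal prior and Normal likelihood with known variance, the posterior is Normal; its mode equals its mean, the precision-weighted average.
Prior precision 1/σ₀² = 1/10 = 0.1; data precision n/σ² = 3/4 = 0.75.
μ̂ = (0.1·3 + 0.75·(41/15)) / (0.1 + 0.75) = 2.35/0.85 = 47/17 ≈ 2.765.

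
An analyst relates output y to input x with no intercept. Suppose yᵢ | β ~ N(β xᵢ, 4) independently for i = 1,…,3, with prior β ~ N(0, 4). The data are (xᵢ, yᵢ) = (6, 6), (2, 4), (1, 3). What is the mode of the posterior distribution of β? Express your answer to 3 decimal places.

log p(β | y) = −Σ(yᵢ − βxᵢ)²/(2·4) − β²/(2·4) + const.
Setting the derivative to zero: Σxᵢ(yᵢ − βxᵢ)/4 − β/4 = 0, so β = Σxᵢyᵢ / (Σxᵢ² + σ²/τ²).
Σxᵢyᵢ = 6·6 + 2·4 + 1·3 = 47; Σxᵢ² = 41; σ²/τ² = 1.
β̂_MAP = 47 / (41 + 1) = 47/42 ≈ 1.119.

β̂_MAP = 1.119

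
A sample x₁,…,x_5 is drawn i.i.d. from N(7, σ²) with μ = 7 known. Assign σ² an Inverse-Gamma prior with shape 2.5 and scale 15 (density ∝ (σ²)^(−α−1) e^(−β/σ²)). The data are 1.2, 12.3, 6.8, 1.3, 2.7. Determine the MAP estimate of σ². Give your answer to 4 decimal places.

Sum of squared deviations about the known mean: SS = (1.2−7)² + (12.3−7)² + (6.8−7)² + (1.3−7)² + (2.7−7)² = 112.75.
The Normal likelihood contributes (σ²)^(−n/2) exp(−SS/(2σ²)), so the posterior is Inverse-Gamma(α + n/2, β + SS/2) = Inverse-Gamma(5, 71.375).
The mode of Inverse-Gamma(a, b) is b/(a+1) = 71.375/6 ≈ 11.8958.

σ̂²_MAP = 11.8958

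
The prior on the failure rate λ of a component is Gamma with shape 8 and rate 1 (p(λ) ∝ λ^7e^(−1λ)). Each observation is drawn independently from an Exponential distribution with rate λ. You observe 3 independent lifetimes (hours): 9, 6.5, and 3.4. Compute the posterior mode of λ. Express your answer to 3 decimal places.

λ̂_MAP = 0.503

The Exponential(rate=λ) likelihood is ∝ λ^n e^(−λΣtᵢ). Here n = 3 and Σtᵢ = 9 + 6.5 + 3.4 = 18.9.
Posterior ∝ λ^7e^(−1λ) · λ^3e^(−18.9λ) = λ^10e^(−19.9λ), i.e. Gamma(11, 19.9).
Mode = (a−1)/b = 10/19.9 ≈ 0.503.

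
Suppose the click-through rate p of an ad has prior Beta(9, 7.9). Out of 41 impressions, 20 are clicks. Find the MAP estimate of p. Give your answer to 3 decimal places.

Prior: Beta(9, 7.9).
Data: 20 successes in 41 trials. The binomial likelihood contributes p^20(1−p)^21, so the posterior is Beta(9+20, 7.9+21) = Beta(29, 28.9).
For Beta(a, b) with a, b > 1 the mode is (a−1)/(a+b−2) = 28/55.9 ≈ 0.501.

p̂_MAP = 0.501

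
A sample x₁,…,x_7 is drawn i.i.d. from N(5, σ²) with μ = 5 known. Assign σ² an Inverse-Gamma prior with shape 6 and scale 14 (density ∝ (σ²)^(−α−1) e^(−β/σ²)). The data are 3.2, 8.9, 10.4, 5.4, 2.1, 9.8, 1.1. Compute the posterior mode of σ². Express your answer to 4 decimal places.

Sum of squared deviations about the known mean: SS = (3.2−5)² + (8.9−5)² + (10.4−5)² + (5.4−5)² + (2.1−5)² + (9.8−5)² + (1.1−5)² = 94.43.
The Normal likelihood contributes (σ²)^(−n/2) exp(−SS/(2σ²)), so the posterior is Inverse-Gamma(α + n/2, β + SS/2) = Inverse-Gamma(9.5, 61.215).
The mode of Inverse-Gamma(a, b) is b/(a+1) = 61.215/10.5 ≈ 5.8300.

σ̂²_MAP = 5.8300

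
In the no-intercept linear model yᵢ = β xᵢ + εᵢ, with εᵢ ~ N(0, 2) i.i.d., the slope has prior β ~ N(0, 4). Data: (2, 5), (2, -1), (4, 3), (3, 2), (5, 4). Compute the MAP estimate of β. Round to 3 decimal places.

β̂_MAP = 0.786

log p(β | y) = −Σ(yᵢ − βxᵢ)²/(2·2) − β²/(2·4) + const.
Setting the derivative to zero: Σxᵢ(yᵢ − βxᵢ)/2 − β/4 = 0, so β = Σxᵢyᵢ / (Σxᵢ² + σ²/τ²).
Σxᵢyᵢ = 2·5 + 2·(-1) + 4·3 + 3·2 + 5·4 = 46; Σxᵢ² = 58; σ²/τ² = 0.5.
β̂_MAP = 46 / (58 + 0.5) = 46/58.5 ≈ 0.786.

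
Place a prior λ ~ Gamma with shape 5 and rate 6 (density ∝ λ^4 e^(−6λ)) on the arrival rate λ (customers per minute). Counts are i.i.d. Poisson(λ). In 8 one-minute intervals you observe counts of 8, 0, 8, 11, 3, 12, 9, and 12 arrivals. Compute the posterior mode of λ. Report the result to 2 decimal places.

Σxᵢ = 8+0+8+11+3+12+9+12 = 63, with n = 8.
Posterior ∝ λ^4e^(−6λ) · λ^63e^(−8λ) = λ^67e^(−14λ), i.e. Gamma(shape=68, rate=14).
The mode of a Gamma(a, b) with a ≥ 1 (shape–rate) is (a−1)/b = 67/14 ≈ 4.79.

λ̂_MAP = 4.79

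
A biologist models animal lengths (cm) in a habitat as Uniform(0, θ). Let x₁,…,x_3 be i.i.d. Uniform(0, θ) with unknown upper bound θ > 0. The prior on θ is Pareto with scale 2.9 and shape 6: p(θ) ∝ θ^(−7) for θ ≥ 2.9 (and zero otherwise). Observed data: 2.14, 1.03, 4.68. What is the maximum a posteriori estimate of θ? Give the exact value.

θ̂_MAP = 4.68

The Uniform(0, θ) likelihood is θ^(−n) for θ ≥ max(xᵢ), zero otherwise. Here max(xᵢ) = 4.68.
Posterior ∝ θ^(−7) · θ^(−3) = θ^(−10) on θ ≥ max(2.9, 4.68) = 4.68.
This density is strictly decreasing in θ, so the posterior mode lies at the lower boundary of the support.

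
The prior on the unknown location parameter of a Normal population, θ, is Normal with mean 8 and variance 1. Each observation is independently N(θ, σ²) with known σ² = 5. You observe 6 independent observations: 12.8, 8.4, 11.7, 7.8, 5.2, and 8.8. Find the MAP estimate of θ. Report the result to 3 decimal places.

n = 6; x̄ = (12.8 + 8.4 + 11.7 + 7.8 + 5.2 + 8.8)/6 = 54.7/6 = 547/60 ≈ 9.1167.
For a Normal prior and Normal likelihood with known variance, the posterior is Normal; its mode equals its mean, the precision-weighted average.
Prior precision 1/σ₀² = 1/1 = 1; data precision n/σ² = 6/5 = 1.2.
θ̂ = (1·8 + 1.2·(547/60)) / (1 + 1.2) = 18.94/2.2 = 947/110 ≈ 8.609.

θ̂_MAP = 8.609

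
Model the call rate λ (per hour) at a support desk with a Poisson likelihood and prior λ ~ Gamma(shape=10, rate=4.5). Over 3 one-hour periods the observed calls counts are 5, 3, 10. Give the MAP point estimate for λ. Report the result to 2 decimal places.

Σxᵢ = 5+3+10 = 18, with n = 3.
Posterior ∝ λ^9e^(−4.5λ) · λ^18e^(−3λ) = λ^27e^(−7.5λ), i.e. Gamma(shape=28, rate=7.5).
The mode of a Gamma(a, b) with a ≥ 1 (shape–rate) is (a−1)/b = 27/7.5 ≈ 3.60.

λ̂_MAP = 3.60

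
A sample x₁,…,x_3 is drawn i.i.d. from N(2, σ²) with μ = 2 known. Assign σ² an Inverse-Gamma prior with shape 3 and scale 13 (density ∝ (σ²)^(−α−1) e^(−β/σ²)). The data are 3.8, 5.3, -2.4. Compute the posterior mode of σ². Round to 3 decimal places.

Sum of squared deviations about the known mean: SS = (3.8−2)² + (5.3−2)² + (-2.4−2)² = 33.49.
The Normal likelihood contributes (σ²)^(−n/2) exp(−SS/(2σ²)), so the posterior is Inverse-Gamma(α + n/2, β + SS/2) = Inverse-Gamma(4.5, 29.745).
The mode of Inverse-Gamma(a, b) is b/(a+1) = 29.745/5.5 ≈ 5.408.

σ̂²_MAP = 5.408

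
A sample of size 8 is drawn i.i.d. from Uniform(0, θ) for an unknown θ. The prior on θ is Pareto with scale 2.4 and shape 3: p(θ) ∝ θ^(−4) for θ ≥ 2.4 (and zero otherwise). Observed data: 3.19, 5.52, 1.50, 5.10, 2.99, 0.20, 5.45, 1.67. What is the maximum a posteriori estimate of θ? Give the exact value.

θ̂_MAP = 5.52

The Uniform(0, θ) likelihood is θ^(−n) for θ ≥ max(xᵢ), zero otherwise. Here max(xᵢ) = 5.52.
Posterior ∝ θ^(−4) · θ^(−8) = θ^(−12) on θ ≥ max(2.4, 5.52) = 5.52.
This density is strictly decreasing in θ, so the posterior mode lies at the lower boundary of the support.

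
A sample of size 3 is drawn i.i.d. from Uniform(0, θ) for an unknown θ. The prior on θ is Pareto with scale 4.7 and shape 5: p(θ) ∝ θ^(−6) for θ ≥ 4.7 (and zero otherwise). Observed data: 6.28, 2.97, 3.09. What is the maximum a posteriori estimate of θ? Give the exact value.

θ̂_MAP = 6.28

The Uniform(0, θ) likelihood is θ^(−n) for θ ≥ max(xᵢ), zero otherwise. Here max(xᵢ) = 6.28.
Posterior ∝ θ^(−6) · θ^(−3) = θ^(−9) on θ ≥ max(4.7, 6.28) = 6.28.
This density is strictly decreasing in θ, so the posterior mode lies at the lower boundary of the support.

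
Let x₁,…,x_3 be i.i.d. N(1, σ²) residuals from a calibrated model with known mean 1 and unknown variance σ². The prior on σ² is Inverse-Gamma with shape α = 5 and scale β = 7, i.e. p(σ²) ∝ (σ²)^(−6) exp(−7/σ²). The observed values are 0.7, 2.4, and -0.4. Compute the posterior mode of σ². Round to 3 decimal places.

Sum of squared deviations about the known mean: SS = (0.7−1)² + (2.4−1)² + (-0.4−1)² = 4.01.
The Normal likelihood contributes (σ²)^(−n/2) exp(−SS/(2σ²)), so the posterior is Inverse-Gamma(α + n/2, β + SS/2) = Inverse-Gamma(6.5, 9.005).
The mode of Inverse-Gamma(a, b) is b/(a+1) = 9.005/7.5 ≈ 1.201.

σ̂²_MAP = 1.201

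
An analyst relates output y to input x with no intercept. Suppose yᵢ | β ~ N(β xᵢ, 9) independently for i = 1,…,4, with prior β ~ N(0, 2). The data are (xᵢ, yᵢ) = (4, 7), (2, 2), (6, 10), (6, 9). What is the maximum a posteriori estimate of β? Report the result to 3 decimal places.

β̂_MAP = 1.513

log p(β | y) = −Σ(yᵢ − βxᵢ)²/(2·9) − β²/(2·2) + const.
Setting the derivative to zero: Σxᵢ(yᵢ − βxᵢ)/9 − β/2 = 0, so β = Σxᵢyᵢ / (Σxᵢ² + σ²/τ²).
Σxᵢyᵢ = 4·7 + 2·2 + 6·10 + 6·9 = 146; Σxᵢ² = 92; σ²/τ² = 4.5.
β̂_MAP = 146 / (92 + 4.5) = 146/96.5 ≈ 1.513.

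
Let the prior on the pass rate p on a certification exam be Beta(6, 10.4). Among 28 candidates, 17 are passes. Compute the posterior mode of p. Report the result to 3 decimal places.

Prior: Beta(6, 10.4).
Data: 17 successes in 28 trials. The binomial likelihood contributes p^17(1−p)^11, so the posterior is Beta(6+17, 10.4+11) = Beta(23, 21.4).
For Beta(a, b) with a, b > 1 the mode is (a−1)/(a+b−2) = 22/42.4 ≈ 0.519.

p̂_MAP = 0.519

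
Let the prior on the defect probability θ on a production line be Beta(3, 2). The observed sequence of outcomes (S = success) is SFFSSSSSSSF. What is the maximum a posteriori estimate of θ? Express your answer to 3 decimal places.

Prior: Beta(3, 2).
Data: 8 successes in 11 trials (from the sequence). The binomial likelihood contributes θ^8(1−θ)^3, so the posterior is Beta(3+8, 2+3) = Beta(11, 5).
For Beta(a, b) with a, b > 1 the mode is (a−1)/(a+b−2) = 10/14 ≈ 0.714.

θ̂_MAP = 0.714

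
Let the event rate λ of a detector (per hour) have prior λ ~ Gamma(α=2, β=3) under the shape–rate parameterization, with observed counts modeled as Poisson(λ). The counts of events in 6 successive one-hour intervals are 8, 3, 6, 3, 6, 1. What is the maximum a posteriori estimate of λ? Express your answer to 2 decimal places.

λ̂_MAP = 3.11

Σxᵢ = 8+3+6+3+6+1 = 27, with n = 6.
Posterior ∝ λe^(−3λ) · λ^27e^(−6λ) = λ^28e^(−9λ), i.e. Gamma(shape=29, rate=9).
The mode of a Gamma(a, b) with a ≥ 1 (shape–rate) is (a−1)/b = 28/9 ≈ 3.11.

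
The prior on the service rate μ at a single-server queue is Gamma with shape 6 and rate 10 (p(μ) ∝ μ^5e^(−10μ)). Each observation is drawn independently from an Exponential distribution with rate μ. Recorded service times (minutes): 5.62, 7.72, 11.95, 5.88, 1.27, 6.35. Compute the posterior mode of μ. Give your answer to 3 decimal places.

μ̂_MAP = 0.225

The Exponential(rate=μ) likelihood is ∝ μ^n e^(−μΣtᵢ). Here n = 6 and Σtᵢ = 5.62 + 7.72 + 11.95 + 5.88 + 1.27 + 6.35 = 38.79.
Posterior ∝ μ^5e^(−10μ) · μ^6e^(−38.79μ) = μ^11e^(−48.79μ), i.e. Gamma(12, 48.79).
Mode = (a−1)/b = 11/48.79 ≈ 0.225.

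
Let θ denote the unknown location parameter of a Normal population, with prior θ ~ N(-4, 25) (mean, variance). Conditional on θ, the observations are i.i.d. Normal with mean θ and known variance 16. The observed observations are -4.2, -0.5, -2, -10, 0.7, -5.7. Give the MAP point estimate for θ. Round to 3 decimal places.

n = 6; x̄ = ((-4.2) + (-0.5) + (-2) + (-10) + 0.7 + (-5.7))/6 = -21.7/6 = -217/60 ≈ -3.6167.
For a Normal prior and Normal likelihood with known variance, the posterior is Normal; its mode equals its mean, the precision-weighted average.
Prior precision 1/σ₀² = 1/25 = 0.04; data precision n/σ² = 6/16 = 0.375.
θ̂ = (0.04·(-4) + 0.375·(-217/60)) / (0.04 + 0.375) = (-1.51625)/0.415 = -1213/332 ≈ -3.654.

θ̂_MAP = -3.654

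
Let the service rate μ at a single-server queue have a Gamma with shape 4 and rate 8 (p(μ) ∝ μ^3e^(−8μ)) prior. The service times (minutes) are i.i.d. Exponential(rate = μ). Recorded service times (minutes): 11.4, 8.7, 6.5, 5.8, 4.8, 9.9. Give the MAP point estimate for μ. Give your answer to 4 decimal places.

The Exponential(rate=μ) likelihood is ∝ μ^n e^(−μΣtᵢ). Here n = 6 and Σtᵢ = 11.4 + 8.7 + 6.5 + 5.8 + 4.8 + 9.9 = 47.1.
Posterior ∝ μ^3e^(−8μ) · μ^6e^(−47.1μ) = μ^9e^(−55.1μ), i.e. Gamma(10, 55.1).
Mode = (a−1)/b = 9/55.1 ≈ 0.1633.

μ̂_MAP = 0.1633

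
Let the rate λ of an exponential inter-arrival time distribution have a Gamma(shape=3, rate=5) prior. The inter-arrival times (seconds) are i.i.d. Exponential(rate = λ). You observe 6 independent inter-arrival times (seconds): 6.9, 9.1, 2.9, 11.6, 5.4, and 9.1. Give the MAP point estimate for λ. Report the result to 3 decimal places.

λ̂_MAP = 0.160

The Exponential(rate=λ) likelihood is ∝ λ^n e^(−λΣtᵢ). Here n = 6 and Σtᵢ = 6.9 + 9.1 + 2.9 + 11.6 + 5.4 + 9.1 = 45.
Posterior ∝ λ^2e^(−5λ) · λ^6e^(−45λ) = λ^8e^(−50λ), i.e. Gamma(9, 50).
Mode = (a−1)/b = 8/50 ≈ 0.160.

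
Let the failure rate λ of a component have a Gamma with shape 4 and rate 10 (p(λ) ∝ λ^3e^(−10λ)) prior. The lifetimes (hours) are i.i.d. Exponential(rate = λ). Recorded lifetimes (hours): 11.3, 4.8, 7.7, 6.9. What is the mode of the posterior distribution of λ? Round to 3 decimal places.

The Exponential(rate=λ) likelihood is ∝ λ^n e^(−λΣtᵢ). Here n = 4 and Σtᵢ = 11.3 + 4.8 + 7.7 + 6.9 = 30.7.
Posterior ∝ λ^3e^(−10λ) · λ^4e^(−30.7λ) = λ^7e^(−40.7λ), i.e. Gamma(8, 40.7).
Mode = (a−1)/b = 7/40.7 ≈ 0.172.

λ̂_MAP = 0.172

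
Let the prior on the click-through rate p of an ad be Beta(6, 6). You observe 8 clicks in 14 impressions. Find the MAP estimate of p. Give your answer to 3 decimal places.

p̂_MAP = 0.542

Prior: Beta(6, 6).
Data: 8 successes in 14 trials. The binomial likelihood contributes p^8(1−p)^6, so the posterior is Beta(6+8, 6+6) = Beta(14, 12).
For Beta(a, b) with a, b > 1 the mode is (a−1)/(a+b−2) = 13/24 ≈ 0.542.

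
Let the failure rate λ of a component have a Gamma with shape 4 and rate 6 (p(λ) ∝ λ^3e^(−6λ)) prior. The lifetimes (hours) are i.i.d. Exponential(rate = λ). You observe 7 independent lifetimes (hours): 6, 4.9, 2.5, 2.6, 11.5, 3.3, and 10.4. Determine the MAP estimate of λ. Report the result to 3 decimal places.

The Exponential(rate=λ) likelihood is ∝ λ^n e^(−λΣtᵢ). Here n = 7 and Σtᵢ = 6 + 4.9 + 2.5 + 2.6 + 11.5 + 3.3 + 10.4 = 41.2.
Posterior ∝ λ^3e^(−6λ) · λ^7e^(−41.2λ) = λ^10e^(−47.2λ), i.e. Gamma(11, 47.2).
Mode = (a−1)/b = 10/47.2 ≈ 0.212.

λ̂_MAP = 0.212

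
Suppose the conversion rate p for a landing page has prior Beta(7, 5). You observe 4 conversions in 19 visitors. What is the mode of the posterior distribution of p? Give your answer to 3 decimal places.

p̂_MAP = 0.345

Prior: Beta(7, 5).
Data: 4 successes in 19 trials. The binomial likelihood contributes p^4(1−p)^15, so the posterior is Beta(7+4, 5+15) = Beta(11, 20).
For Beta(a, b) with a, b > 1 the mode is (a−1)/(a+b−2) = 10/29 ≈ 0.345.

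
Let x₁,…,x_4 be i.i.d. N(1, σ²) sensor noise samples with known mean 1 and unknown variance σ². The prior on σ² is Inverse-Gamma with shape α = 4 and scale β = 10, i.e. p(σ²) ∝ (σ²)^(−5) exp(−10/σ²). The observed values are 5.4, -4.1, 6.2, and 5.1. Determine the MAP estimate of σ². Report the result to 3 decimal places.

σ̂²_MAP = 7.801

Sum of squared deviations about the known mean: SS = (5.4−1)² + (-4.1−1)² + (6.2−1)² + (5.1−1)² = 89.22.
The Normal likelihood contributes (σ²)^(−n/2) exp(−SS/(2σ²)), so the posterior is Inverse-Gamma(α + n/2, β + SS/2) = Inverse-Gamma(6, 54.61).
The mode of Inverse-Gamma(a, b) is b/(a+1) = 54.61/7 ≈ 7.801.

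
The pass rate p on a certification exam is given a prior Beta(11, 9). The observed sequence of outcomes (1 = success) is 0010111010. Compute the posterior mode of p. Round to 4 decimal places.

Prior: Beta(11, 9).
Data: 5 successes in 10 trials (from the sequence). The binomial likelihood contributes p^5(1−p)^5, so the posterior is Beta(11+5, 9+5) = Beta(16, 14).
For Beta(a, b) with a, b > 1 the mode is (a−1)/(a+b−2) = 15/28 ≈ 0.5357.

p̂_MAP = 0.5357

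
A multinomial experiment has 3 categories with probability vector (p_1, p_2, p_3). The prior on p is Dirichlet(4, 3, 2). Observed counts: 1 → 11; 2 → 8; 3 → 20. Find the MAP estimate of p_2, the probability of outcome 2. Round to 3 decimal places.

The posterior is Dirichlet(αᵢ + nᵢ) = Dirichlet(15, 11, 22).
For a Dirichlet(a₁,…,a_K) with all aᵢ > 1, the mode has j-th component (aⱼ − 1)/(Σaᵢ − K).
Here Σaᵢ = 48 and K = 3, so p_2 = (11 − 1)/(48 − 3) = 10/45 ≈ 0.222.

MAP estimate: 0.222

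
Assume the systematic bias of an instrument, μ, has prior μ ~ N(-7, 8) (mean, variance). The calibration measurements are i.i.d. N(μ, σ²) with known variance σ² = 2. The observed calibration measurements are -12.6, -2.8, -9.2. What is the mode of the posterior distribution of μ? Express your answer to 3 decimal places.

μ̂_MAP = -8.108

n = 3; x̄ = ((-12.6) + (-2.8) + (-9.2))/3 = -24.6/3 = -8.2.
For a Normal prior and Normal likelihood with known variance, the posterior is Normal; its mode equals its mean, the precision-weighted average.
Prior precision 1/σ₀² = 1/8 = 0.125; data precision n/σ² = 3/2 = 1.5.
μ̂ = (0.125·(-7) + 1.5·(-8.2)) / (0.125 + 1.5) = (-13.175)/1.625 = -527/65 ≈ -8.108.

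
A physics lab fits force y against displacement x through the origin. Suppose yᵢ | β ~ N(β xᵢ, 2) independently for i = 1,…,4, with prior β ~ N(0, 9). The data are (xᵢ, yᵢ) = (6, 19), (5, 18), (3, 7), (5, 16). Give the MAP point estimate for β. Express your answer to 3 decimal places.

log p(β | y) = −Σ(yᵢ − βxᵢ)²/(2·2) − β²/(2·9) + const.
Setting the derivative to zero: Σxᵢ(yᵢ − βxᵢ)/2 − β/9 = 0, so β = Σxᵢyᵢ / (Σxᵢ² + σ²/τ²).
Σxᵢyᵢ = 6·19 + 5·18 + 3·7 + 5·16 = 305; Σxᵢ² = 95; σ²/τ² = 2/9.
β̂_MAP = 305 / (95 + 2/9) = 305/(857/9) = 2745/857 ≈ 3.203.

β̂_MAP = 3.203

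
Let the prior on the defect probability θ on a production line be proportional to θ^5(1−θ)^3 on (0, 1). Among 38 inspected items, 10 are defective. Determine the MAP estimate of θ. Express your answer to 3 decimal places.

θ̂_MAP = 0.326

The prior density ∝ θ^5(1−θ)^3 is the kernel of Beta(6, 4).
Data: 10 successes in 38 trials. The binomial likelihood contributes θ^10(1−θ)^28, so the posterior is Beta(6+10, 4+28) = Beta(16, 32).
For Beta(a, b) with a, b > 1 the mode is (a−1)/(a+b−2) = 15/46 ≈ 0.326.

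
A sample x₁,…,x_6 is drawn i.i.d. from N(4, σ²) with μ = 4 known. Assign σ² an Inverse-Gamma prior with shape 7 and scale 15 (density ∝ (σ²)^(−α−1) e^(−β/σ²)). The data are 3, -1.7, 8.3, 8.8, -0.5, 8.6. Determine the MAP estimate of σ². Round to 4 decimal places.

Sum of squared deviations about the known mean: SS = (3−4)² + (-1.7−4)² + (8.3−4)² + (8.8−4)² + (-0.5−4)² + (8.6−4)² = 116.43.
The Normal likelihood contributes (σ²)^(−n/2) exp(−SS/(2σ²)), so the posterior is Inverse-Gamma(α + n/2, β + SS/2) = Inverse-Gamma(10, 73.215).
The mode of Inverse-Gamma(a, b) is b/(a+1) = 73.215/11 ≈ 6.6559.

σ̂²_MAP = 6.6559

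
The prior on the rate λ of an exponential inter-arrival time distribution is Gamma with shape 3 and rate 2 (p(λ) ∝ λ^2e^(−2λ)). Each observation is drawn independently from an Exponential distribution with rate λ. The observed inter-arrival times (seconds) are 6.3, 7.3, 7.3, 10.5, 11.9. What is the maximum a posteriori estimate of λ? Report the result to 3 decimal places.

The Exponential(rate=λ) likelihood is ∝ λ^n e^(−λΣtᵢ). Here n = 5 and Σtᵢ = 6.3 + 7.3 + 7.3 + 10.5 + 11.9 = 43.3.
Posterior ∝ λ^2e^(−2λ) · λ^5e^(−43.3λ) = λ^7e^(−45.3λ), i.e. Gamma(8, 45.3).
Mode = (a−1)/b = 7/45.3 ≈ 0.155.

λ̂_MAP = 0.155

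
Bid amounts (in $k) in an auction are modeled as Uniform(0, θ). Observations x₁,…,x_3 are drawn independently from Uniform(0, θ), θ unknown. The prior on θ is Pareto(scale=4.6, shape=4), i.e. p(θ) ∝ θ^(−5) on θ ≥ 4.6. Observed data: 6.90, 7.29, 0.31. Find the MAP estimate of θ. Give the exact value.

The Uniform(0, θ) likelihood is θ^(−n) for θ ≥ max(xᵢ), zero otherwise. Here max(xᵢ) = 7.29.
Posterior ∝ θ^(−5) · θ^(−3) = θ^(−8) on θ ≥ max(4.6, 7.29) = 7.29.
This density is strictly decreasing in θ, so the posterior mode lies at the lower boundary of the support.

θ̂_MAP = 7.29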